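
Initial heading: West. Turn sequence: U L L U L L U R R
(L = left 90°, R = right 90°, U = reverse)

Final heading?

Answer: Final heading: West

Derivation:
Start: West
  U (U-turn (180°)) -> East
  L (left (90° counter-clockwise)) -> North
  L (left (90° counter-clockwise)) -> West
  U (U-turn (180°)) -> East
  L (left (90° counter-clockwise)) -> North
  L (left (90° counter-clockwise)) -> West
  U (U-turn (180°)) -> East
  R (right (90° clockwise)) -> South
  R (right (90° clockwise)) -> West
Final: West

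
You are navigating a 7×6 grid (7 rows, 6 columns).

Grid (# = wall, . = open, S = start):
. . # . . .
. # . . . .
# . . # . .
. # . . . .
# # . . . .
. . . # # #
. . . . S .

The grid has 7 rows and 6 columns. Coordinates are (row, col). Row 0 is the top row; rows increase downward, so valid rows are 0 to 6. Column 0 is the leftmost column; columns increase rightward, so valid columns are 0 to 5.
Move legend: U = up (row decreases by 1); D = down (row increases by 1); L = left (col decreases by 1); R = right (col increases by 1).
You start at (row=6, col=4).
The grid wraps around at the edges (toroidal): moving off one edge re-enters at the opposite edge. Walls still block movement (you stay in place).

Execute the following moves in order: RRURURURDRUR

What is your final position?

Start: (row=6, col=4)
  R (right): (row=6, col=4) -> (row=6, col=5)
  R (right): (row=6, col=5) -> (row=6, col=0)
  U (up): (row=6, col=0) -> (row=5, col=0)
  R (right): (row=5, col=0) -> (row=5, col=1)
  U (up): blocked, stay at (row=5, col=1)
  R (right): (row=5, col=1) -> (row=5, col=2)
  U (up): (row=5, col=2) -> (row=4, col=2)
  R (right): (row=4, col=2) -> (row=4, col=3)
  D (down): blocked, stay at (row=4, col=3)
  R (right): (row=4, col=3) -> (row=4, col=4)
  U (up): (row=4, col=4) -> (row=3, col=4)
  R (right): (row=3, col=4) -> (row=3, col=5)
Final: (row=3, col=5)

Answer: Final position: (row=3, col=5)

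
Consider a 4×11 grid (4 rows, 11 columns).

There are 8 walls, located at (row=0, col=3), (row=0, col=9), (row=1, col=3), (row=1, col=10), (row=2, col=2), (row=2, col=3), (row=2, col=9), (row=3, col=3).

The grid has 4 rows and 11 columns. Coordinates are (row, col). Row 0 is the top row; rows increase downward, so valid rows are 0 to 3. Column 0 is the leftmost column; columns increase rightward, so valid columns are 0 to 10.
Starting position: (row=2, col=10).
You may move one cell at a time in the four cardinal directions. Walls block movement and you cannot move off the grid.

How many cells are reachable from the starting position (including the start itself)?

BFS flood-fill from (row=2, col=10):
  Distance 0: (row=2, col=10)
  Distance 1: (row=3, col=10)
  Distance 2: (row=3, col=9)
  Distance 3: (row=3, col=8)
  Distance 4: (row=2, col=8), (row=3, col=7)
  Distance 5: (row=1, col=8), (row=2, col=7), (row=3, col=6)
  Distance 6: (row=0, col=8), (row=1, col=7), (row=1, col=9), (row=2, col=6), (row=3, col=5)
  Distance 7: (row=0, col=7), (row=1, col=6), (row=2, col=5), (row=3, col=4)
  Distance 8: (row=0, col=6), (row=1, col=5), (row=2, col=4)
  Distance 9: (row=0, col=5), (row=1, col=4)
  Distance 10: (row=0, col=4)
Total reachable: 24 (grid has 36 open cells total)

Answer: Reachable cells: 24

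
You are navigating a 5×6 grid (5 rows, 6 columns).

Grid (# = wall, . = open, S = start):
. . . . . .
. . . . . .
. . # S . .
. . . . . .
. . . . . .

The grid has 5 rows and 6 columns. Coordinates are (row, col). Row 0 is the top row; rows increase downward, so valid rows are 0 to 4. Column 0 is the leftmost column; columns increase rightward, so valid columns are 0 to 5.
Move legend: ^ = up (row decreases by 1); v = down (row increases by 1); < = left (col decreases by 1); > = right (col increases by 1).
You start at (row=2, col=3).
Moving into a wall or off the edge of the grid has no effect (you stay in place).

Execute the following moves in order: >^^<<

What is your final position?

Start: (row=2, col=3)
  > (right): (row=2, col=3) -> (row=2, col=4)
  ^ (up): (row=2, col=4) -> (row=1, col=4)
  ^ (up): (row=1, col=4) -> (row=0, col=4)
  < (left): (row=0, col=4) -> (row=0, col=3)
  < (left): (row=0, col=3) -> (row=0, col=2)
Final: (row=0, col=2)

Answer: Final position: (row=0, col=2)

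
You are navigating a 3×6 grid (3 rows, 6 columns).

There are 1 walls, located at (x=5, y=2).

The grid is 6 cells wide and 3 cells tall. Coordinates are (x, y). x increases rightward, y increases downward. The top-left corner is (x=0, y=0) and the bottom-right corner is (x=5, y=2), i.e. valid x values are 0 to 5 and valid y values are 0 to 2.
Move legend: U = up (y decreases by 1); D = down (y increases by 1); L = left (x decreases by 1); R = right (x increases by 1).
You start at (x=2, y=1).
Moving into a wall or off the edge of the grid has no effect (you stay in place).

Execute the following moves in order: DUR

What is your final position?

Start: (x=2, y=1)
  D (down): (x=2, y=1) -> (x=2, y=2)
  U (up): (x=2, y=2) -> (x=2, y=1)
  R (right): (x=2, y=1) -> (x=3, y=1)
Final: (x=3, y=1)

Answer: Final position: (x=3, y=1)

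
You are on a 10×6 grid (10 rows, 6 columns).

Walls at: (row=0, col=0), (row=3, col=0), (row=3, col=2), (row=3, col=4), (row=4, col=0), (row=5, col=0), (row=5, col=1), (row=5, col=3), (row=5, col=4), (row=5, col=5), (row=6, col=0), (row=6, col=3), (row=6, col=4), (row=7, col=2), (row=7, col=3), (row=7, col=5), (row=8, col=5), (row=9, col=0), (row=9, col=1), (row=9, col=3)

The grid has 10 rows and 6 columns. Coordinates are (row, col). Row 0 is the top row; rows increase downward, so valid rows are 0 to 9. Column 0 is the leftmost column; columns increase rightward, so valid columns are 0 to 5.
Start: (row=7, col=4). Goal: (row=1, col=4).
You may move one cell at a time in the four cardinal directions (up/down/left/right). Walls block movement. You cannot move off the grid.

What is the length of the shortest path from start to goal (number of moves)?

BFS from (row=7, col=4) until reaching (row=1, col=4):
  Distance 0: (row=7, col=4)
  Distance 1: (row=8, col=4)
  Distance 2: (row=8, col=3), (row=9, col=4)
  Distance 3: (row=8, col=2), (row=9, col=5)
  Distance 4: (row=8, col=1), (row=9, col=2)
  Distance 5: (row=7, col=1), (row=8, col=0)
  Distance 6: (row=6, col=1), (row=7, col=0)
  Distance 7: (row=6, col=2)
  Distance 8: (row=5, col=2)
  Distance 9: (row=4, col=2)
  Distance 10: (row=4, col=1), (row=4, col=3)
  Distance 11: (row=3, col=1), (row=3, col=3), (row=4, col=4)
  Distance 12: (row=2, col=1), (row=2, col=3), (row=4, col=5)
  Distance 13: (row=1, col=1), (row=1, col=3), (row=2, col=0), (row=2, col=2), (row=2, col=4), (row=3, col=5)
  Distance 14: (row=0, col=1), (row=0, col=3), (row=1, col=0), (row=1, col=2), (row=1, col=4), (row=2, col=5)  <- goal reached here
One shortest path (14 moves): (row=7, col=4) -> (row=8, col=4) -> (row=8, col=3) -> (row=8, col=2) -> (row=8, col=1) -> (row=7, col=1) -> (row=6, col=1) -> (row=6, col=2) -> (row=5, col=2) -> (row=4, col=2) -> (row=4, col=3) -> (row=3, col=3) -> (row=2, col=3) -> (row=2, col=4) -> (row=1, col=4)

Answer: Shortest path length: 14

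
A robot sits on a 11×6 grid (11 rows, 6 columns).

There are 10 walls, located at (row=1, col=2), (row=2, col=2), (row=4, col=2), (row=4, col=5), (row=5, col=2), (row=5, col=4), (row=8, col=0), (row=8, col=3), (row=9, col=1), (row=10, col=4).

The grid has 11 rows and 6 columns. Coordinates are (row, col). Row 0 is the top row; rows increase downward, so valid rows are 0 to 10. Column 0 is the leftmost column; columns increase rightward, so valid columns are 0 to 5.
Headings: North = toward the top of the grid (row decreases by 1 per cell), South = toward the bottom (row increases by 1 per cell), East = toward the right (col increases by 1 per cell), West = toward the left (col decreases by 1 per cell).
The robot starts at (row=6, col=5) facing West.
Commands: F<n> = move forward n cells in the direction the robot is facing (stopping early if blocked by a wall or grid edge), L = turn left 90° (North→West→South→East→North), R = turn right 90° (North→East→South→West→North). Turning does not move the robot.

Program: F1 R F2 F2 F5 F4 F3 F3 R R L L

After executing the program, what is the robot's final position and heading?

Start: (row=6, col=5), facing West
  F1: move forward 1, now at (row=6, col=4)
  R: turn right, now facing North
  F2: move forward 0/2 (blocked), now at (row=6, col=4)
  F2: move forward 0/2 (blocked), now at (row=6, col=4)
  F5: move forward 0/5 (blocked), now at (row=6, col=4)
  F4: move forward 0/4 (blocked), now at (row=6, col=4)
  F3: move forward 0/3 (blocked), now at (row=6, col=4)
  F3: move forward 0/3 (blocked), now at (row=6, col=4)
  R: turn right, now facing East
  R: turn right, now facing South
  L: turn left, now facing East
  L: turn left, now facing North
Final: (row=6, col=4), facing North

Answer: Final position: (row=6, col=4), facing North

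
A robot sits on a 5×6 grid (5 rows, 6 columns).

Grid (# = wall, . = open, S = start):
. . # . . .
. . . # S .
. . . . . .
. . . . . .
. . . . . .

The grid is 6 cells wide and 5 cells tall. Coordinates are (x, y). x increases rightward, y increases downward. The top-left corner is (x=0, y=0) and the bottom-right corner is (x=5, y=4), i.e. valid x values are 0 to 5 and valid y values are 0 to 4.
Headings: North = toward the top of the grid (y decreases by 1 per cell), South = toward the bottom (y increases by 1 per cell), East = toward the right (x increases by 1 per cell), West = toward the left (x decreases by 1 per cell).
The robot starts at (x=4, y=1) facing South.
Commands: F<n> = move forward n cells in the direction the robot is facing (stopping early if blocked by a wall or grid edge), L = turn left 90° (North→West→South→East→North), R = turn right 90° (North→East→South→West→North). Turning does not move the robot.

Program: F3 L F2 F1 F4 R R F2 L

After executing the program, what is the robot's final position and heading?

Answer: Final position: (x=3, y=4), facing South

Derivation:
Start: (x=4, y=1), facing South
  F3: move forward 3, now at (x=4, y=4)
  L: turn left, now facing East
  F2: move forward 1/2 (blocked), now at (x=5, y=4)
  F1: move forward 0/1 (blocked), now at (x=5, y=4)
  F4: move forward 0/4 (blocked), now at (x=5, y=4)
  R: turn right, now facing South
  R: turn right, now facing West
  F2: move forward 2, now at (x=3, y=4)
  L: turn left, now facing South
Final: (x=3, y=4), facing South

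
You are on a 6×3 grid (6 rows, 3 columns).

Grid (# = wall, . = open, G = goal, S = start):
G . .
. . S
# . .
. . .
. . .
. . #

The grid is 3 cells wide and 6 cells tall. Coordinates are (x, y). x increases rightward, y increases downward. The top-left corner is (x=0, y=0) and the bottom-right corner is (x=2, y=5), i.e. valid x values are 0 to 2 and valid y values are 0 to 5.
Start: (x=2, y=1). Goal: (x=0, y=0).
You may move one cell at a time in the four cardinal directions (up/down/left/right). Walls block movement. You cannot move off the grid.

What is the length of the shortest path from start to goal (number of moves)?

Answer: Shortest path length: 3

Derivation:
BFS from (x=2, y=1) until reaching (x=0, y=0):
  Distance 0: (x=2, y=1)
  Distance 1: (x=2, y=0), (x=1, y=1), (x=2, y=2)
  Distance 2: (x=1, y=0), (x=0, y=1), (x=1, y=2), (x=2, y=3)
  Distance 3: (x=0, y=0), (x=1, y=3), (x=2, y=4)  <- goal reached here
One shortest path (3 moves): (x=2, y=1) -> (x=1, y=1) -> (x=0, y=1) -> (x=0, y=0)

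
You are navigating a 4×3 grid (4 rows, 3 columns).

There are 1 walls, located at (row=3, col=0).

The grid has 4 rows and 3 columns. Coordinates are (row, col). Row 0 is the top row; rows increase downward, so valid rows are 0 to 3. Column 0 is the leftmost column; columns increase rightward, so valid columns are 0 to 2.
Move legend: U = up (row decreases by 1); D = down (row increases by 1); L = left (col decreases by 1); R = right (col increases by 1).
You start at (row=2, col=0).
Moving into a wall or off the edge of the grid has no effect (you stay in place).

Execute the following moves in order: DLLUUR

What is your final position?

Answer: Final position: (row=0, col=1)

Derivation:
Start: (row=2, col=0)
  D (down): blocked, stay at (row=2, col=0)
  L (left): blocked, stay at (row=2, col=0)
  L (left): blocked, stay at (row=2, col=0)
  U (up): (row=2, col=0) -> (row=1, col=0)
  U (up): (row=1, col=0) -> (row=0, col=0)
  R (right): (row=0, col=0) -> (row=0, col=1)
Final: (row=0, col=1)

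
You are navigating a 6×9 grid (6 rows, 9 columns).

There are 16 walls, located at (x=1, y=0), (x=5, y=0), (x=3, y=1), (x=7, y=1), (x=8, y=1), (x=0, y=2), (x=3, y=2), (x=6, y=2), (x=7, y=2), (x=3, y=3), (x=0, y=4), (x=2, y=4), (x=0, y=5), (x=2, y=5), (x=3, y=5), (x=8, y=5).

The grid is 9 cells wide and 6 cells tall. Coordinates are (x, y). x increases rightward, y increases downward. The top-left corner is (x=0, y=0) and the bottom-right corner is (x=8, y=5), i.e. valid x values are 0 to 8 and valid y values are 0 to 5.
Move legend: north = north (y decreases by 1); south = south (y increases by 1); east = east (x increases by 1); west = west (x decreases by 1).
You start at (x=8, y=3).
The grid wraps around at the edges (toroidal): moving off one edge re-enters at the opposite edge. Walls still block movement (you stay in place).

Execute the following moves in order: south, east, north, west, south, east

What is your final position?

Start: (x=8, y=3)
  south (south): (x=8, y=3) -> (x=8, y=4)
  east (east): blocked, stay at (x=8, y=4)
  north (north): (x=8, y=4) -> (x=8, y=3)
  west (west): (x=8, y=3) -> (x=7, y=3)
  south (south): (x=7, y=3) -> (x=7, y=4)
  east (east): (x=7, y=4) -> (x=8, y=4)
Final: (x=8, y=4)

Answer: Final position: (x=8, y=4)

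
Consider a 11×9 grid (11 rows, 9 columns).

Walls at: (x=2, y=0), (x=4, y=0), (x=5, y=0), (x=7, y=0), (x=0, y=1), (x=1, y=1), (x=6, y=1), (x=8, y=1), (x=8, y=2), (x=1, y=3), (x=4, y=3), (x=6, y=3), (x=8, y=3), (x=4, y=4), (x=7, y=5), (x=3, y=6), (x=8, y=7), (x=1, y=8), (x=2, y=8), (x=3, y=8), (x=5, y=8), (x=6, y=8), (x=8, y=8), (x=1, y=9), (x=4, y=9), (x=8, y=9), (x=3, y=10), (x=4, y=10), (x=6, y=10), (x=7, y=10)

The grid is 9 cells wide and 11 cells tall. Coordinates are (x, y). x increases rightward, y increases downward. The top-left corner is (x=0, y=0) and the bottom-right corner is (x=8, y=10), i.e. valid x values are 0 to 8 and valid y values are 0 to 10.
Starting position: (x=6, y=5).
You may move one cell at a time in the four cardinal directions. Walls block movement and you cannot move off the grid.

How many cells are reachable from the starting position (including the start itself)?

Answer: Reachable cells: 64

Derivation:
BFS flood-fill from (x=6, y=5):
  Distance 0: (x=6, y=5)
  Distance 1: (x=6, y=4), (x=5, y=5), (x=6, y=6)
  Distance 2: (x=5, y=4), (x=7, y=4), (x=4, y=5), (x=5, y=6), (x=7, y=6), (x=6, y=7)
  Distance 3: (x=5, y=3), (x=7, y=3), (x=8, y=4), (x=3, y=5), (x=4, y=6), (x=8, y=6), (x=5, y=7), (x=7, y=7)
  Distance 4: (x=5, y=2), (x=7, y=2), (x=3, y=4), (x=2, y=5), (x=8, y=5), (x=4, y=7), (x=7, y=8)
  Distance 5: (x=5, y=1), (x=7, y=1), (x=4, y=2), (x=6, y=2), (x=3, y=3), (x=2, y=4), (x=1, y=5), (x=2, y=6), (x=3, y=7), (x=4, y=8), (x=7, y=9)
  Distance 6: (x=4, y=1), (x=3, y=2), (x=2, y=3), (x=1, y=4), (x=0, y=5), (x=1, y=6), (x=2, y=7), (x=6, y=9)
  Distance 7: (x=3, y=1), (x=2, y=2), (x=0, y=4), (x=0, y=6), (x=1, y=7), (x=5, y=9)
  Distance 8: (x=3, y=0), (x=2, y=1), (x=1, y=2), (x=0, y=3), (x=0, y=7), (x=5, y=10)
  Distance 9: (x=0, y=2), (x=0, y=8)
  Distance 10: (x=0, y=9)
  Distance 11: (x=0, y=10)
  Distance 12: (x=1, y=10)
  Distance 13: (x=2, y=10)
  Distance 14: (x=2, y=9)
  Distance 15: (x=3, y=9)
Total reachable: 64 (grid has 69 open cells total)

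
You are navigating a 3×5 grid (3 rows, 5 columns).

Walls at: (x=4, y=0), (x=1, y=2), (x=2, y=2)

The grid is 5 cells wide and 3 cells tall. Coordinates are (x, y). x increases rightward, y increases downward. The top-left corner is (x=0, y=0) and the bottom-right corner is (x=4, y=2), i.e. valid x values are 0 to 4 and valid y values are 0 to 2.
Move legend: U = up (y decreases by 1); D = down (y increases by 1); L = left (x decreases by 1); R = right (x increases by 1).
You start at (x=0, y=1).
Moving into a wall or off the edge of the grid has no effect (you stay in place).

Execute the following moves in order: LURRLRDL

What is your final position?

Answer: Final position: (x=1, y=1)

Derivation:
Start: (x=0, y=1)
  L (left): blocked, stay at (x=0, y=1)
  U (up): (x=0, y=1) -> (x=0, y=0)
  R (right): (x=0, y=0) -> (x=1, y=0)
  R (right): (x=1, y=0) -> (x=2, y=0)
  L (left): (x=2, y=0) -> (x=1, y=0)
  R (right): (x=1, y=0) -> (x=2, y=0)
  D (down): (x=2, y=0) -> (x=2, y=1)
  L (left): (x=2, y=1) -> (x=1, y=1)
Final: (x=1, y=1)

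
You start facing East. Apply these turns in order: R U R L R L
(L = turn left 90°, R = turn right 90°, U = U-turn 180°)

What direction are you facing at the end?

Answer: Final heading: North

Derivation:
Start: East
  R (right (90° clockwise)) -> South
  U (U-turn (180°)) -> North
  R (right (90° clockwise)) -> East
  L (left (90° counter-clockwise)) -> North
  R (right (90° clockwise)) -> East
  L (left (90° counter-clockwise)) -> North
Final: North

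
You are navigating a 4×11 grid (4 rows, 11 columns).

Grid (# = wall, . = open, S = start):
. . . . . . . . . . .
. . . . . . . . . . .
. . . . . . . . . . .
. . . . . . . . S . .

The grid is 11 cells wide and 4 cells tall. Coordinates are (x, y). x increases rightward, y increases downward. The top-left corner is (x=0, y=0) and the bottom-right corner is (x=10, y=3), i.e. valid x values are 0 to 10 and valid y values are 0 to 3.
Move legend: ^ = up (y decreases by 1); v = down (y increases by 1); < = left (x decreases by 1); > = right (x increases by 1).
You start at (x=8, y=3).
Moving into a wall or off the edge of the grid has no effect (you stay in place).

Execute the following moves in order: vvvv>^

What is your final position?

Answer: Final position: (x=9, y=2)

Derivation:
Start: (x=8, y=3)
  [×4]v (down): blocked, stay at (x=8, y=3)
  > (right): (x=8, y=3) -> (x=9, y=3)
  ^ (up): (x=9, y=3) -> (x=9, y=2)
Final: (x=9, y=2)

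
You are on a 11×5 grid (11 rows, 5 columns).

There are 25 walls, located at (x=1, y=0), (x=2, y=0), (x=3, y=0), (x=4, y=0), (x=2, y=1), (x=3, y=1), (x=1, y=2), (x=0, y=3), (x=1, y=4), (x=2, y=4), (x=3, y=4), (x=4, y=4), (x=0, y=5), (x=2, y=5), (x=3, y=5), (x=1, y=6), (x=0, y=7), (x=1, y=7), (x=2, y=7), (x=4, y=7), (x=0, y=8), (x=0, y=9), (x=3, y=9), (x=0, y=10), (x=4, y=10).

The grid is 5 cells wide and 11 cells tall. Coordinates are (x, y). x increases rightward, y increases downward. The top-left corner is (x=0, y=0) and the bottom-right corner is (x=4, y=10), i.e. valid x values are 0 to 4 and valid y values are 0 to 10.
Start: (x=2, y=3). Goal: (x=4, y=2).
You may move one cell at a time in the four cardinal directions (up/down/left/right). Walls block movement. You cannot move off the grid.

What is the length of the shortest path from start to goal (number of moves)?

BFS from (x=2, y=3) until reaching (x=4, y=2):
  Distance 0: (x=2, y=3)
  Distance 1: (x=2, y=2), (x=1, y=3), (x=3, y=3)
  Distance 2: (x=3, y=2), (x=4, y=3)
  Distance 3: (x=4, y=2)  <- goal reached here
One shortest path (3 moves): (x=2, y=3) -> (x=3, y=3) -> (x=4, y=3) -> (x=4, y=2)

Answer: Shortest path length: 3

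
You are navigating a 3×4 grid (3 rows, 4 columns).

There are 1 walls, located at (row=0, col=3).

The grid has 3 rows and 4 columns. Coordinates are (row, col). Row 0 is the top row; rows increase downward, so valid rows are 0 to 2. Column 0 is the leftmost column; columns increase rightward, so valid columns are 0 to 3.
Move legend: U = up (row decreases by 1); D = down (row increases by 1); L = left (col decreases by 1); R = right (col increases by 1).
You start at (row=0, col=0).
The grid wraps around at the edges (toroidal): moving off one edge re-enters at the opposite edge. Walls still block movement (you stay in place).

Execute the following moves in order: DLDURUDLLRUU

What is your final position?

Start: (row=0, col=0)
  D (down): (row=0, col=0) -> (row=1, col=0)
  L (left): (row=1, col=0) -> (row=1, col=3)
  D (down): (row=1, col=3) -> (row=2, col=3)
  U (up): (row=2, col=3) -> (row=1, col=3)
  R (right): (row=1, col=3) -> (row=1, col=0)
  U (up): (row=1, col=0) -> (row=0, col=0)
  D (down): (row=0, col=0) -> (row=1, col=0)
  L (left): (row=1, col=0) -> (row=1, col=3)
  L (left): (row=1, col=3) -> (row=1, col=2)
  R (right): (row=1, col=2) -> (row=1, col=3)
  U (up): blocked, stay at (row=1, col=3)
  U (up): blocked, stay at (row=1, col=3)
Final: (row=1, col=3)

Answer: Final position: (row=1, col=3)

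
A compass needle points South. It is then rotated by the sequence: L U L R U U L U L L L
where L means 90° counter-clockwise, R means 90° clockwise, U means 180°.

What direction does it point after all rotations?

Answer: Final heading: East

Derivation:
Start: South
  L (left (90° counter-clockwise)) -> East
  U (U-turn (180°)) -> West
  L (left (90° counter-clockwise)) -> South
  R (right (90° clockwise)) -> West
  U (U-turn (180°)) -> East
  U (U-turn (180°)) -> West
  L (left (90° counter-clockwise)) -> South
  U (U-turn (180°)) -> North
  L (left (90° counter-clockwise)) -> West
  L (left (90° counter-clockwise)) -> South
  L (left (90° counter-clockwise)) -> East
Final: East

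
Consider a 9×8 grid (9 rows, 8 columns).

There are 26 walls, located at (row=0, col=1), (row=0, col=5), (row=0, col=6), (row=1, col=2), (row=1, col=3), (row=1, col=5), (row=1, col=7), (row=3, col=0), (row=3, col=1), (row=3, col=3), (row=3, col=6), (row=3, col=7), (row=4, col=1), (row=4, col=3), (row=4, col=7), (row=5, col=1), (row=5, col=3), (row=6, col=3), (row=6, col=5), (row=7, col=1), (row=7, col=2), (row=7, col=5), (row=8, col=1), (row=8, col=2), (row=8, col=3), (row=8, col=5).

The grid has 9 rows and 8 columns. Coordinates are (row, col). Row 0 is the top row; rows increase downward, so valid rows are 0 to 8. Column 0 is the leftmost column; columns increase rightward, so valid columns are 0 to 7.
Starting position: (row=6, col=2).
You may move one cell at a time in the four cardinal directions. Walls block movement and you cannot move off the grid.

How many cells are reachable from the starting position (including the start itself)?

Answer: Reachable cells: 45

Derivation:
BFS flood-fill from (row=6, col=2):
  Distance 0: (row=6, col=2)
  Distance 1: (row=5, col=2), (row=6, col=1)
  Distance 2: (row=4, col=2), (row=6, col=0)
  Distance 3: (row=3, col=2), (row=5, col=0), (row=7, col=0)
  Distance 4: (row=2, col=2), (row=4, col=0), (row=8, col=0)
  Distance 5: (row=2, col=1), (row=2, col=3)
  Distance 6: (row=1, col=1), (row=2, col=0), (row=2, col=4)
  Distance 7: (row=1, col=0), (row=1, col=4), (row=2, col=5), (row=3, col=4)
  Distance 8: (row=0, col=0), (row=0, col=4), (row=2, col=6), (row=3, col=5), (row=4, col=4)
  Distance 9: (row=0, col=3), (row=1, col=6), (row=2, col=7), (row=4, col=5), (row=5, col=4)
  Distance 10: (row=0, col=2), (row=4, col=6), (row=5, col=5), (row=6, col=4)
  Distance 11: (row=5, col=6), (row=7, col=4)
  Distance 12: (row=5, col=7), (row=6, col=6), (row=7, col=3), (row=8, col=4)
  Distance 13: (row=6, col=7), (row=7, col=6)
  Distance 14: (row=7, col=7), (row=8, col=6)
  Distance 15: (row=8, col=7)
Total reachable: 45 (grid has 46 open cells total)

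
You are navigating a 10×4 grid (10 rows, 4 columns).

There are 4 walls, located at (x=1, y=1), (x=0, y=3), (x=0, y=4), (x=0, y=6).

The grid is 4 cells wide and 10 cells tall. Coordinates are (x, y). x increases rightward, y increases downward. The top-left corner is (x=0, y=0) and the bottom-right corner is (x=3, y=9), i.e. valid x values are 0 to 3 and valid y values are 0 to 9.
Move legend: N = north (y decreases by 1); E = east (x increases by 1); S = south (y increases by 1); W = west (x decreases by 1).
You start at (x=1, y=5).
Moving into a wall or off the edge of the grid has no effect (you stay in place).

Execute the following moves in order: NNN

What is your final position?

Start: (x=1, y=5)
  N (north): (x=1, y=5) -> (x=1, y=4)
  N (north): (x=1, y=4) -> (x=1, y=3)
  N (north): (x=1, y=3) -> (x=1, y=2)
Final: (x=1, y=2)

Answer: Final position: (x=1, y=2)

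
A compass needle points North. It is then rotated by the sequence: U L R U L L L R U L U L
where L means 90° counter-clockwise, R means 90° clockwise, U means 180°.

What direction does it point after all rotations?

Start: North
  U (U-turn (180°)) -> South
  L (left (90° counter-clockwise)) -> East
  R (right (90° clockwise)) -> South
  U (U-turn (180°)) -> North
  L (left (90° counter-clockwise)) -> West
  L (left (90° counter-clockwise)) -> South
  L (left (90° counter-clockwise)) -> East
  R (right (90° clockwise)) -> South
  U (U-turn (180°)) -> North
  L (left (90° counter-clockwise)) -> West
  U (U-turn (180°)) -> East
  L (left (90° counter-clockwise)) -> North
Final: North

Answer: Final heading: North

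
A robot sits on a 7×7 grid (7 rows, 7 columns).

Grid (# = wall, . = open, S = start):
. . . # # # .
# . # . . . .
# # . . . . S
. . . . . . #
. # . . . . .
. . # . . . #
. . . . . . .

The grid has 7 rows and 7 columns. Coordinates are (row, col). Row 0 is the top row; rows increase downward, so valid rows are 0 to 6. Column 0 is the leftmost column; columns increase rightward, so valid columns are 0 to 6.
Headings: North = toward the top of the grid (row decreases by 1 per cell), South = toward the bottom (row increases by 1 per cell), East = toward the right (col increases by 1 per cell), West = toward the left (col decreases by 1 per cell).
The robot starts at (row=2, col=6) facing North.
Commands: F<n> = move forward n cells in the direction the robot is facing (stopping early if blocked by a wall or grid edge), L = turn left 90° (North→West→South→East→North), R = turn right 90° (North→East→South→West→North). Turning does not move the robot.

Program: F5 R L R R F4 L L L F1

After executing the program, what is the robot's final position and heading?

Answer: Final position: (row=2, col=5), facing West

Derivation:
Start: (row=2, col=6), facing North
  F5: move forward 2/5 (blocked), now at (row=0, col=6)
  R: turn right, now facing East
  L: turn left, now facing North
  R: turn right, now facing East
  R: turn right, now facing South
  F4: move forward 2/4 (blocked), now at (row=2, col=6)
  L: turn left, now facing East
  L: turn left, now facing North
  L: turn left, now facing West
  F1: move forward 1, now at (row=2, col=5)
Final: (row=2, col=5), facing West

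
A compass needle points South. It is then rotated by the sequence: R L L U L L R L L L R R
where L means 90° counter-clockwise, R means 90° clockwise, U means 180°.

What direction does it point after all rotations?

Start: South
  R (right (90° clockwise)) -> West
  L (left (90° counter-clockwise)) -> South
  L (left (90° counter-clockwise)) -> East
  U (U-turn (180°)) -> West
  L (left (90° counter-clockwise)) -> South
  L (left (90° counter-clockwise)) -> East
  R (right (90° clockwise)) -> South
  L (left (90° counter-clockwise)) -> East
  L (left (90° counter-clockwise)) -> North
  L (left (90° counter-clockwise)) -> West
  R (right (90° clockwise)) -> North
  R (right (90° clockwise)) -> East
Final: East

Answer: Final heading: East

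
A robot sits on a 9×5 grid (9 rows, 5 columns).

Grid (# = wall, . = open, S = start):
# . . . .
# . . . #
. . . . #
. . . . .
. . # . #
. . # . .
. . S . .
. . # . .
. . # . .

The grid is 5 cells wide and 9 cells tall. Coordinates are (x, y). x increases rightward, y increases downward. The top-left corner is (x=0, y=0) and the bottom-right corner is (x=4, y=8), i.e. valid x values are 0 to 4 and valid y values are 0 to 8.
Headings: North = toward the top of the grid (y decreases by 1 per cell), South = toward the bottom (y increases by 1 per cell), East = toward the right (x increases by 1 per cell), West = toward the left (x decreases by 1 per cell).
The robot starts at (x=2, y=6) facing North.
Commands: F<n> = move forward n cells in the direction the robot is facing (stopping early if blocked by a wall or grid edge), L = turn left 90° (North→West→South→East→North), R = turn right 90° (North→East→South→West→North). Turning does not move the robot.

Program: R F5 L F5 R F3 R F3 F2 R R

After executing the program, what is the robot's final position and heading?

Answer: Final position: (x=4, y=8), facing North

Derivation:
Start: (x=2, y=6), facing North
  R: turn right, now facing East
  F5: move forward 2/5 (blocked), now at (x=4, y=6)
  L: turn left, now facing North
  F5: move forward 1/5 (blocked), now at (x=4, y=5)
  R: turn right, now facing East
  F3: move forward 0/3 (blocked), now at (x=4, y=5)
  R: turn right, now facing South
  F3: move forward 3, now at (x=4, y=8)
  F2: move forward 0/2 (blocked), now at (x=4, y=8)
  R: turn right, now facing West
  R: turn right, now facing North
Final: (x=4, y=8), facing North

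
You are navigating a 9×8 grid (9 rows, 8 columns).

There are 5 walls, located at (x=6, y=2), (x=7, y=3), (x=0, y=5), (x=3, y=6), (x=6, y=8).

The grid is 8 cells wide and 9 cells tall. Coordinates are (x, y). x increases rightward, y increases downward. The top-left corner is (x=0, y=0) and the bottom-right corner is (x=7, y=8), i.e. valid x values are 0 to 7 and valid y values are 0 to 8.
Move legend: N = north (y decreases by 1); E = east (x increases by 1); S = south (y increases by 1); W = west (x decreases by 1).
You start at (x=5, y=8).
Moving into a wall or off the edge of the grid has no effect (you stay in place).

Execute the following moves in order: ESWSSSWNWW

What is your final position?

Start: (x=5, y=8)
  E (east): blocked, stay at (x=5, y=8)
  S (south): blocked, stay at (x=5, y=8)
  W (west): (x=5, y=8) -> (x=4, y=8)
  [×3]S (south): blocked, stay at (x=4, y=8)
  W (west): (x=4, y=8) -> (x=3, y=8)
  N (north): (x=3, y=8) -> (x=3, y=7)
  W (west): (x=3, y=7) -> (x=2, y=7)
  W (west): (x=2, y=7) -> (x=1, y=7)
Final: (x=1, y=7)

Answer: Final position: (x=1, y=7)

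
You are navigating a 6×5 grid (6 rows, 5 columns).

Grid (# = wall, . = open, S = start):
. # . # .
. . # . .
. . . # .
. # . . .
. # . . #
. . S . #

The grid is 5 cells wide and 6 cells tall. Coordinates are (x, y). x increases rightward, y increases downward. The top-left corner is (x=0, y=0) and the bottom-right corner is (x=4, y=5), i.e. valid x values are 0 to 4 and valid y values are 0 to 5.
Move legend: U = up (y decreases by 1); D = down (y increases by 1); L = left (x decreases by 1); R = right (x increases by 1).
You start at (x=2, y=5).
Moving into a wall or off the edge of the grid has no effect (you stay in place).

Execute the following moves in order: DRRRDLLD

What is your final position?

Start: (x=2, y=5)
  D (down): blocked, stay at (x=2, y=5)
  R (right): (x=2, y=5) -> (x=3, y=5)
  R (right): blocked, stay at (x=3, y=5)
  R (right): blocked, stay at (x=3, y=5)
  D (down): blocked, stay at (x=3, y=5)
  L (left): (x=3, y=5) -> (x=2, y=5)
  L (left): (x=2, y=5) -> (x=1, y=5)
  D (down): blocked, stay at (x=1, y=5)
Final: (x=1, y=5)

Answer: Final position: (x=1, y=5)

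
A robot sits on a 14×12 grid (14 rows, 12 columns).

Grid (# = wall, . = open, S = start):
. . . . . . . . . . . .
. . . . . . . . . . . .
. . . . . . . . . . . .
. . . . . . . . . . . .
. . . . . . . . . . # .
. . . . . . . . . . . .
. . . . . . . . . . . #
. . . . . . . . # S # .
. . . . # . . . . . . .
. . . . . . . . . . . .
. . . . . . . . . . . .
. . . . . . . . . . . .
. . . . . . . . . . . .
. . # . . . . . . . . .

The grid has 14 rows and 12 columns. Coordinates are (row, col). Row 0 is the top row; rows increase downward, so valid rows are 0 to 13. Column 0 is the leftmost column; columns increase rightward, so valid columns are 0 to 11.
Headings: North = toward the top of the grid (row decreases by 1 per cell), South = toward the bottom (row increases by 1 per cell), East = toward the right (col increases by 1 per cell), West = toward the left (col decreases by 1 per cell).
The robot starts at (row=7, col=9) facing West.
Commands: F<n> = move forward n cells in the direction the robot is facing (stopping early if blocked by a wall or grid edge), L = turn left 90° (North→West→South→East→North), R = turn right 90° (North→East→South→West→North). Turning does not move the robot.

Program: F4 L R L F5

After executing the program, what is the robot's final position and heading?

Start: (row=7, col=9), facing West
  F4: move forward 0/4 (blocked), now at (row=7, col=9)
  L: turn left, now facing South
  R: turn right, now facing West
  L: turn left, now facing South
  F5: move forward 5, now at (row=12, col=9)
Final: (row=12, col=9), facing South

Answer: Final position: (row=12, col=9), facing South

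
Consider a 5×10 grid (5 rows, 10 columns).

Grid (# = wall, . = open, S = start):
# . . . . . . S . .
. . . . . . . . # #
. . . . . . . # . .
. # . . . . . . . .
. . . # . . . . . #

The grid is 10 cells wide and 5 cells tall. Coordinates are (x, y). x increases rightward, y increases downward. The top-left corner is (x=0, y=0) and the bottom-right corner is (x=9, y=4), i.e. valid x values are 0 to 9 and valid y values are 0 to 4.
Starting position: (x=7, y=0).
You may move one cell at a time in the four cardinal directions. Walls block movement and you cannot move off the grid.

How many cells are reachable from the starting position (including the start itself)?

BFS flood-fill from (x=7, y=0):
  Distance 0: (x=7, y=0)
  Distance 1: (x=6, y=0), (x=8, y=0), (x=7, y=1)
  Distance 2: (x=5, y=0), (x=9, y=0), (x=6, y=1)
  Distance 3: (x=4, y=0), (x=5, y=1), (x=6, y=2)
  Distance 4: (x=3, y=0), (x=4, y=1), (x=5, y=2), (x=6, y=3)
  Distance 5: (x=2, y=0), (x=3, y=1), (x=4, y=2), (x=5, y=3), (x=7, y=3), (x=6, y=4)
  Distance 6: (x=1, y=0), (x=2, y=1), (x=3, y=2), (x=4, y=3), (x=8, y=3), (x=5, y=4), (x=7, y=4)
  Distance 7: (x=1, y=1), (x=2, y=2), (x=8, y=2), (x=3, y=3), (x=9, y=3), (x=4, y=4), (x=8, y=4)
  Distance 8: (x=0, y=1), (x=1, y=2), (x=9, y=2), (x=2, y=3)
  Distance 9: (x=0, y=2), (x=2, y=4)
  Distance 10: (x=0, y=3), (x=1, y=4)
  Distance 11: (x=0, y=4)
Total reachable: 43 (grid has 43 open cells total)

Answer: Reachable cells: 43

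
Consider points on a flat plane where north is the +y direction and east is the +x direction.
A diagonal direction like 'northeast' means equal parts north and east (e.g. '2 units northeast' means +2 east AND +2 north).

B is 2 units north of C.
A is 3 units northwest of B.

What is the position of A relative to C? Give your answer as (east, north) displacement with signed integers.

Place C at the origin (east=0, north=0).
  B is 2 units north of C: delta (east=+0, north=+2); B at (east=0, north=2).
  A is 3 units northwest of B: delta (east=-3, north=+3); A at (east=-3, north=5).
Therefore A relative to C: (east=-3, north=5).

Answer: A is at (east=-3, north=5) relative to C.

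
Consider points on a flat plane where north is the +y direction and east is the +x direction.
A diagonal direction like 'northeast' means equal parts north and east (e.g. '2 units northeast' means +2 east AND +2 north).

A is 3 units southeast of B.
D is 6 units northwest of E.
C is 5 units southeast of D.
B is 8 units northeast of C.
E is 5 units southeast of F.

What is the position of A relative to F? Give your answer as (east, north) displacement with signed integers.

Place F at the origin (east=0, north=0).
  E is 5 units southeast of F: delta (east=+5, north=-5); E at (east=5, north=-5).
  D is 6 units northwest of E: delta (east=-6, north=+6); D at (east=-1, north=1).
  C is 5 units southeast of D: delta (east=+5, north=-5); C at (east=4, north=-4).
  B is 8 units northeast of C: delta (east=+8, north=+8); B at (east=12, north=4).
  A is 3 units southeast of B: delta (east=+3, north=-3); A at (east=15, north=1).
Therefore A relative to F: (east=15, north=1).

Answer: A is at (east=15, north=1) relative to F.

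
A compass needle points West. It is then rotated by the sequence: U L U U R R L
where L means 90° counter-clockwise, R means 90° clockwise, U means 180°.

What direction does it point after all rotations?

Start: West
  U (U-turn (180°)) -> East
  L (left (90° counter-clockwise)) -> North
  U (U-turn (180°)) -> South
  U (U-turn (180°)) -> North
  R (right (90° clockwise)) -> East
  R (right (90° clockwise)) -> South
  L (left (90° counter-clockwise)) -> East
Final: East

Answer: Final heading: East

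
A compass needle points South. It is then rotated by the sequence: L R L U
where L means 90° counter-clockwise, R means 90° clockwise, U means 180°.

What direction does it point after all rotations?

Answer: Final heading: West

Derivation:
Start: South
  L (left (90° counter-clockwise)) -> East
  R (right (90° clockwise)) -> South
  L (left (90° counter-clockwise)) -> East
  U (U-turn (180°)) -> West
Final: West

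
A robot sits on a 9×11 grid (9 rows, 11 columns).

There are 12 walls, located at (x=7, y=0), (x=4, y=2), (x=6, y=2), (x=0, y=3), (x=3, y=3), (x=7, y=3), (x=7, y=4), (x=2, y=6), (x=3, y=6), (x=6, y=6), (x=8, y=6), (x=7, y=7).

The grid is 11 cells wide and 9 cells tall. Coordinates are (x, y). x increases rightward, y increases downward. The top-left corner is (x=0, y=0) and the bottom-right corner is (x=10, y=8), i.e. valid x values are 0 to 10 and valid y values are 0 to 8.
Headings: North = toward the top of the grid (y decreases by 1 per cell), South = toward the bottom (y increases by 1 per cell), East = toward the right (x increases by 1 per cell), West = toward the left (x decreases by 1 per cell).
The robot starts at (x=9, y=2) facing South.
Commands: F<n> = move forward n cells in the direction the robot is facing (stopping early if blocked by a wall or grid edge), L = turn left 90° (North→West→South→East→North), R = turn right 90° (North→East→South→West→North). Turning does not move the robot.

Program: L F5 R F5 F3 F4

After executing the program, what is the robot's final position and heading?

Answer: Final position: (x=10, y=8), facing South

Derivation:
Start: (x=9, y=2), facing South
  L: turn left, now facing East
  F5: move forward 1/5 (blocked), now at (x=10, y=2)
  R: turn right, now facing South
  F5: move forward 5, now at (x=10, y=7)
  F3: move forward 1/3 (blocked), now at (x=10, y=8)
  F4: move forward 0/4 (blocked), now at (x=10, y=8)
Final: (x=10, y=8), facing South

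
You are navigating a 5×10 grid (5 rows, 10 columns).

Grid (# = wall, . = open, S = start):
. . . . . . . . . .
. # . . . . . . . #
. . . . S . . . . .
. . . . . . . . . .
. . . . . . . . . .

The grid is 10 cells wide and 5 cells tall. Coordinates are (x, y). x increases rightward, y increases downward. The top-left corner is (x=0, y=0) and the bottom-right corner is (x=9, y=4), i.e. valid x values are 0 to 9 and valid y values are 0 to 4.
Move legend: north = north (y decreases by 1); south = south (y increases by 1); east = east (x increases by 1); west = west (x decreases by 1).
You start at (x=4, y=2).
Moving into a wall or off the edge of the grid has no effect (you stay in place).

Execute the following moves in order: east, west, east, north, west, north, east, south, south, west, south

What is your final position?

Start: (x=4, y=2)
  east (east): (x=4, y=2) -> (x=5, y=2)
  west (west): (x=5, y=2) -> (x=4, y=2)
  east (east): (x=4, y=2) -> (x=5, y=2)
  north (north): (x=5, y=2) -> (x=5, y=1)
  west (west): (x=5, y=1) -> (x=4, y=1)
  north (north): (x=4, y=1) -> (x=4, y=0)
  east (east): (x=4, y=0) -> (x=5, y=0)
  south (south): (x=5, y=0) -> (x=5, y=1)
  south (south): (x=5, y=1) -> (x=5, y=2)
  west (west): (x=5, y=2) -> (x=4, y=2)
  south (south): (x=4, y=2) -> (x=4, y=3)
Final: (x=4, y=3)

Answer: Final position: (x=4, y=3)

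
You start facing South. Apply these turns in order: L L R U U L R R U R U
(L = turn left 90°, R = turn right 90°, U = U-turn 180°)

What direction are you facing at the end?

Answer: Final heading: West

Derivation:
Start: South
  L (left (90° counter-clockwise)) -> East
  L (left (90° counter-clockwise)) -> North
  R (right (90° clockwise)) -> East
  U (U-turn (180°)) -> West
  U (U-turn (180°)) -> East
  L (left (90° counter-clockwise)) -> North
  R (right (90° clockwise)) -> East
  R (right (90° clockwise)) -> South
  U (U-turn (180°)) -> North
  R (right (90° clockwise)) -> East
  U (U-turn (180°)) -> West
Final: West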